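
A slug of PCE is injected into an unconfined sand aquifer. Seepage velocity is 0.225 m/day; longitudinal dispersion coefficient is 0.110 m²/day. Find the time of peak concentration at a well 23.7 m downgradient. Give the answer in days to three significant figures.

103 days

For the 1D instantaneous-source solution, setting ∂C/∂t = 0 at fixed x gives v²t² + 2Dt − x² = 0, so t = (√(D² + v²x²) − D)/v².
√(D² + v²x²) = √(0.110² + 0.225² × 23.7²) = 5.334; v² = 0.050625.
t = (5.334 − 0.110)/0.050625 = 103 days (vs. the pure-advection estimate x/v = 105 d).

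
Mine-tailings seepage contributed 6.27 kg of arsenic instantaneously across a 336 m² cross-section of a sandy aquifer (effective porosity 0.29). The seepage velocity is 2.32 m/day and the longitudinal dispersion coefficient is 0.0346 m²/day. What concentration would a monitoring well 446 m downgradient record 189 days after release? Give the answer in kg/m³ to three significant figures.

0.000817 kg/m³

For an instantaneous plane source, C(x,t) = M/(n_e·A·√(4πDt)) · exp(−(x−vt)²/(4Dt)), with n_e·A the pore (flow) area.
Plume center vt = 2.32 × 189 = 438.48 m, so the well at 446 m is 7.52 m downgradient of the peak.
√(4πDt) = 9.065 m, giving peak height M/(n_e·A·√(4πDt)) = 6.27/(0.29 × 336 × 9.065) = 0.007098 kg/m³.
(x−vt)²/(4Dt) = (7.52)²/(4 × 0.0346 × 189) = 2.162; exp(−2.162) = 0.1151.
C = 0.007098 × 0.1151 = 0.000817 kg/m³.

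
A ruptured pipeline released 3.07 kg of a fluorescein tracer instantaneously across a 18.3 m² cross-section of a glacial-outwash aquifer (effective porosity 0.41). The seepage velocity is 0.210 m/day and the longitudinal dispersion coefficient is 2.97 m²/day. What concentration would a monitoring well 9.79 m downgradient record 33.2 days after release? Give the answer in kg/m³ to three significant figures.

For an instantaneous plane source, C(x,t) = M/(n_e·A·√(4πDt)) · exp(−(x−vt)²/(4Dt)), with n_e·A the pore (flow) area.
Plume center vt = 0.210 × 33.2 = 6.972 m, so the well at 9.79 m is 2.818 m downgradient of the peak.
√(4πDt) = 35.20 m, giving peak height M/(n_e·A·√(4πDt)) = 3.07/(0.41 × 18.3 × 35.20) = 0.01162 kg/m³.
(x−vt)²/(4Dt) = (2.818)²/(4 × 2.97 × 33.2) = 0.02013; exp(−0.02013) = 0.9801.
C = 0.01162 × 0.9801 = 0.0114 kg/m³.

0.0114 kg/m³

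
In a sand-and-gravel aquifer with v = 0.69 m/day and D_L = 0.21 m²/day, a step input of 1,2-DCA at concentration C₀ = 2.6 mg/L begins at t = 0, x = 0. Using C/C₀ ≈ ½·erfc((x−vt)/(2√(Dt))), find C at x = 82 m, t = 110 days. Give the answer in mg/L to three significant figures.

For a continuous step input, C/C₀ ≈ ½·erfc((x−vt)/(2√(Dt))).
vt = 0.69 × 110 = 75.9 m and 2√(Dt) = 2√(0.21 × 110) = 9.612 m.
Argument (x−vt)/(2√(Dt)) = (82 − 75.9)/9.612 = 0.6346; ½·erfc(0.6346) = 0.1847.
C = 2.6 × 0.1847 = 0.480 mg/L.

0.480 mg/L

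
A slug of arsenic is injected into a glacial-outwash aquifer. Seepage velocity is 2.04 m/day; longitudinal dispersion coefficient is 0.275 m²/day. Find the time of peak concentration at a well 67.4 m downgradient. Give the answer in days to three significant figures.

For the 1D instantaneous-source solution, setting ∂C/∂t = 0 at fixed x gives v²t² + 2Dt − x² = 0, so t = (√(D² + v²x²) − D)/v².
√(D² + v²x²) = √(0.275² + 2.04² × 67.4²) = 137.5; v² = 4.1616.
t = (137.5 − 0.275)/4.1616 = 33.0 days (vs. the pure-advection estimate x/v = 33.0 d).

33.0 days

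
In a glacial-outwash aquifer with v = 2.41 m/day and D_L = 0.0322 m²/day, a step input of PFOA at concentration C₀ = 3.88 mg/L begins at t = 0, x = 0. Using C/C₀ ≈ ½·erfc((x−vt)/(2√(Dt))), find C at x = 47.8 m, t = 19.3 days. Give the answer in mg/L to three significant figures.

0.482 mg/L

For a continuous step input, C/C₀ ≈ ½·erfc((x−vt)/(2√(Dt))).
vt = 2.41 × 19.3 = 46.513 m and 2√(Dt) = 2√(0.0322 × 19.3) = 1.577 m.
Argument (x−vt)/(2√(Dt)) = (47.8 − 46.513)/1.577 = 0.8161; ½·erfc(0.8161) = 0.1242.
C = 3.88 × 0.1242 = 0.482 mg/L.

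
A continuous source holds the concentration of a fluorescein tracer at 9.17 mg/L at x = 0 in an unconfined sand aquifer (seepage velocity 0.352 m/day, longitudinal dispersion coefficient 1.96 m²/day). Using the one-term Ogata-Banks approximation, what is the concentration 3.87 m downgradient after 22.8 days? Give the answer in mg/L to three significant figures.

6.14 mg/L

For a continuous step input, C/C₀ ≈ ½·erfc((x−vt)/(2√(Dt))).
vt = 0.352 × 22.8 = 8.0256 m and 2√(Dt) = 2√(1.96 × 22.8) = 13.37 m.
Argument (x−vt)/(2√(Dt)) = (3.87 − 8.0256)/13.37 = -0.3108; ½·erfc(-0.3108) = 0.6699.
C = 9.17 × 0.6699 = 6.14 mg/L.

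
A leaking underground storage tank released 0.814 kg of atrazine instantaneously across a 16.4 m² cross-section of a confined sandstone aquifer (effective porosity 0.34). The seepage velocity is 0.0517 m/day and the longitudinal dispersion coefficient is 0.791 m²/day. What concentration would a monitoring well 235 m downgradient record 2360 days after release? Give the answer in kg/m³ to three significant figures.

0.000172 kg/m³

For an instantaneous plane source, C(x,t) = M/(n_e·A·√(4πDt)) · exp(−(x−vt)²/(4Dt)), with n_e·A the pore (flow) area.
Plume center vt = 0.0517 × 2360 = 122.012 m, so the well at 235 m is 112.988 m downgradient of the peak.
√(4πDt) = 153.2 m, giving peak height M/(n_e·A·√(4πDt)) = 0.814/(0.34 × 16.4 × 153.2) = 0.0009529 kg/m³.
(x−vt)²/(4Dt) = (112.988)²/(4 × 0.791 × 2360) = 1.710; exp(−1.710) = 0.1809.
C = 0.0009529 × 0.1809 = 0.000172 kg/m³.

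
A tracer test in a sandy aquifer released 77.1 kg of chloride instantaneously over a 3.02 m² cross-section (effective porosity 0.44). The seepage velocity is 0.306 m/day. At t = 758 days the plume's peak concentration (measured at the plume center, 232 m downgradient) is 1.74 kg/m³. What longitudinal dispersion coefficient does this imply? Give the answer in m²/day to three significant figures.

At the plume center C_max = M/(n_e·A·√(4πDt)), so D = M²/(4πt·(n_e·A·C_max)²).
n_e·A·C_max = 0.44 × 3.02 × 1.74 = 2.312 kg/m.
D = 77.1²/(4π × 758 × 2.312²) = 0.117 m²/day.

0.117 m²/day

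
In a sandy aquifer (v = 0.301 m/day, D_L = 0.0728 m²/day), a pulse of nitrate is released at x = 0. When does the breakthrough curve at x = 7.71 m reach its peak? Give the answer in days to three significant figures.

For the 1D instantaneous-source solution, setting ∂C/∂t = 0 at fixed x gives v²t² + 2Dt − x² = 0, so t = (√(D² + v²x²) − D)/v².
√(D² + v²x²) = √(0.0728² + 0.301² × 7.71²) = 2.322; v² = 0.090601.
t = (2.322 − 0.0728)/0.090601 = 24.8 days (vs. the pure-advection estimate x/v = 25.6 d).

24.8 days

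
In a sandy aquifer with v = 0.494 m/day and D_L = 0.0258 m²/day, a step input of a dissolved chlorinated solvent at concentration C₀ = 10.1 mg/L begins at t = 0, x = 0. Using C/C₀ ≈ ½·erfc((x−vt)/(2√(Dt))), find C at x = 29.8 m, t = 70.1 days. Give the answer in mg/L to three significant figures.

For a continuous step input, C/C₀ ≈ ½·erfc((x−vt)/(2√(Dt))).
vt = 0.494 × 70.1 = 34.6294 m and 2√(Dt) = 2√(0.0258 × 70.1) = 2.690 m.
Argument (x−vt)/(2√(Dt)) = (29.8 − 34.6294)/2.690 = -1.795; ½·erfc(-1.795) = 0.9944.
C = 10.1 × 0.9944 = 10.0 mg/L.

10.0 mg/L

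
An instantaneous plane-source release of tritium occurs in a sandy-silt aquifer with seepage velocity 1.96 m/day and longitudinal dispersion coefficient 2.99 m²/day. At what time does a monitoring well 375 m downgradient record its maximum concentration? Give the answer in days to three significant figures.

191 days

For the 1D instantaneous-source solution, setting ∂C/∂t = 0 at fixed x gives v²t² + 2Dt − x² = 0, so t = (√(D² + v²x²) − D)/v².
√(D² + v²x²) = √(2.99² + 1.96² × 375²) = 735.0; v² = 3.8416.
t = (735.0 − 2.99)/3.8416 = 191 days (vs. the pure-advection estimate x/v = 191 d).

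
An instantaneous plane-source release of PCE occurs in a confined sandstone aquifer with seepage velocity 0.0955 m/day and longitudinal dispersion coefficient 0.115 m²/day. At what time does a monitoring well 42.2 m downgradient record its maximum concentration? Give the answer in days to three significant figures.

429 days

For the 1D instantaneous-source solution, setting ∂C/∂t = 0 at fixed x gives v²t² + 2Dt − x² = 0, so t = (√(D² + v²x²) − D)/v².
√(D² + v²x²) = √(0.115² + 0.0955² × 42.2²) = 4.032; v² = 0.00912025.
t = (4.032 − 0.115)/0.00912025 = 429 days (vs. the pure-advection estimate x/v = 442 d).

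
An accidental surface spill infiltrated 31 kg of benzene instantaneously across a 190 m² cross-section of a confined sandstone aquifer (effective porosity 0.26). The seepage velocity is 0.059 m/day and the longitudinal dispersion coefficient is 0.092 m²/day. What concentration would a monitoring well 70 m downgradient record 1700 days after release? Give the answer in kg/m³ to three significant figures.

0.00326 kg/m³

For an instantaneous plane source, C(x,t) = M/(n_e·A·√(4πDt)) · exp(−(x−vt)²/(4Dt)), with n_e·A the pore (flow) area.
Plume center vt = 0.059 × 1700 = 100.3 m, so the well at 70 m is 30.3 m upgradient of the peak.
√(4πDt) = 44.33 m, giving peak height M/(n_e·A·√(4πDt)) = 31/(0.26 × 190 × 44.33) = 0.01416 kg/m³.
(x−vt)²/(4Dt) = (-30.3)²/(4 × 0.092 × 1700) = 1.468; exp(−1.468) = 0.2304.
C = 0.01416 × 0.2304 = 0.00326 kg/m³.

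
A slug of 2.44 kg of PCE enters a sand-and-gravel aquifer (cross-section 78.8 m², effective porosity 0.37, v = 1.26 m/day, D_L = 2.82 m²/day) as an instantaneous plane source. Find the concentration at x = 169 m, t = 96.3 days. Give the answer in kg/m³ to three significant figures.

For an instantaneous plane source, C(x,t) = M/(n_e·A·√(4πDt)) · exp(−(x−vt)²/(4Dt)), with n_e·A the pore (flow) area.
Plume center vt = 1.26 × 96.3 = 121.338 m, so the well at 169 m is 47.662 m downgradient of the peak.
√(4πDt) = 58.42 m, giving peak height M/(n_e·A·√(4πDt)) = 2.44/(0.37 × 78.8 × 58.42) = 0.001433 kg/m³.
(x−vt)²/(4Dt) = (47.662)²/(4 × 2.82 × 96.3) = 2.091; exp(−2.091) = 0.1236.
C = 0.001433 × 0.1236 = 0.000177 kg/m³.

0.000177 kg/m³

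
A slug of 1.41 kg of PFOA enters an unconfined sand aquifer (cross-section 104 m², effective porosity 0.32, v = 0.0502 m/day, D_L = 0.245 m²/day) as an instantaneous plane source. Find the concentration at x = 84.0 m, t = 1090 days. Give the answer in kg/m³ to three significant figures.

For an instantaneous plane source, C(x,t) = M/(n_e·A·√(4πDt)) · exp(−(x−vt)²/(4Dt)), with n_e·A the pore (flow) area.
Plume center vt = 0.0502 × 1090 = 54.718 m, so the well at 84.0 m is 29.282 m downgradient of the peak.
√(4πDt) = 57.93 m, giving peak height M/(n_e·A·√(4πDt)) = 1.41/(0.32 × 104 × 57.93) = 0.0007314 kg/m³.
(x−vt)²/(4Dt) = (29.282)²/(4 × 0.245 × 1090) = 0.8027; exp(−0.8027) = 0.4481.
C = 0.0007314 × 0.4481 = 0.000328 kg/m³.

0.000328 kg/m³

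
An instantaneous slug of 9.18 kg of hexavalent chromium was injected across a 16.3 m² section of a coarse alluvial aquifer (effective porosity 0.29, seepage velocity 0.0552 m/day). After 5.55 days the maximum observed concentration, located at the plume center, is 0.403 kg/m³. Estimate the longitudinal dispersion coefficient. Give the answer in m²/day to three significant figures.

At the plume center C_max = M/(n_e·A·√(4πDt)), so D = M²/(4πt·(n_e·A·C_max)²).
n_e·A·C_max = 0.29 × 16.3 × 0.403 = 1.905 kg/m.
D = 9.18²/(4π × 5.55 × 1.905²) = 0.333 m²/day.

0.333 m²/day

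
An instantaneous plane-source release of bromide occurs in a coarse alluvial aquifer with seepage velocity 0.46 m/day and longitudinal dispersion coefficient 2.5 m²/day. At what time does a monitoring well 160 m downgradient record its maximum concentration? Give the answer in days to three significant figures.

336 days

For the 1D instantaneous-source solution, setting ∂C/∂t = 0 at fixed x gives v²t² + 2Dt − x² = 0, so t = (√(D² + v²x²) − D)/v².
√(D² + v²x²) = √(2.5² + 0.46² × 160²) = 73.64; v² = 0.2116.
t = (73.64 − 2.5)/0.2116 = 336 days (vs. the pure-advection estimate x/v = 348 d).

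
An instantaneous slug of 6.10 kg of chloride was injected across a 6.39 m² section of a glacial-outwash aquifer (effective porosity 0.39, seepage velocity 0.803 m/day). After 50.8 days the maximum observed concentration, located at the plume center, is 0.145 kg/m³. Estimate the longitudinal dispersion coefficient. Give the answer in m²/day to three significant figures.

At the plume center C_max = M/(n_e·A·√(4πDt)), so D = M²/(4πt·(n_e·A·C_max)²).
n_e·A·C_max = 0.39 × 6.39 × 0.145 = 0.3614 kg/m.
D = 6.10²/(4π × 50.8 × 0.3614²) = 0.446 m²/day.

0.446 m²/day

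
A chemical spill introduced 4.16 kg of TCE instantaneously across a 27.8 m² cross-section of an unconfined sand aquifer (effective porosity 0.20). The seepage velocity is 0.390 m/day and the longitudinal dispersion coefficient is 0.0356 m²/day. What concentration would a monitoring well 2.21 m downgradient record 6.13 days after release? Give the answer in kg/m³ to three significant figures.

For an instantaneous plane source, C(x,t) = M/(n_e·A·√(4πDt)) · exp(−(x−vt)²/(4Dt)), with n_e·A the pore (flow) area.
Plume center vt = 0.390 × 6.13 = 2.3907 m, so the well at 2.21 m is 0.1807 m upgradient of the peak.
√(4πDt) = 1.656 m, giving peak height M/(n_e·A·√(4πDt)) = 4.16/(0.20 × 27.8 × 1.656) = 0.4518 kg/m³.
(x−vt)²/(4Dt) = (-0.1807)²/(4 × 0.0356 × 6.13) = 0.03741; exp(−0.03741) = 0.9633.
C = 0.4518 × 0.9633 = 0.435 kg/m³.

0.435 kg/m³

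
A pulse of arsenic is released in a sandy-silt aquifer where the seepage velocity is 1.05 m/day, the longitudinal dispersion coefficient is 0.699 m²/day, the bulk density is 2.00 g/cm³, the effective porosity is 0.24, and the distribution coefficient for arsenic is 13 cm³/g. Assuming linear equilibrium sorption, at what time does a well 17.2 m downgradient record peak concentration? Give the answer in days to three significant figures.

Retardation factor R = 1 + ρ_b·K_d/n = 1 + 2.00 × 13/0.24 = 109.3.
Sorption retards both mechanisms: v_R = v/R = 0.009607 m/day, D_R = D/R = 0.006395 m²/day.
Peak time from v_R²t² + 2D_R t − x² = 0: t = (√(D_R² + v_R²x²) − D_R)/v_R².
√(D_R² + v_R²x²) = √(0.006395² + 0.009607² × 17.2²) = 0.1654; v_R² = 9.229e-05.
t = (0.1654 − 0.006395)/9.229e-05 = 1720 days.

1720 days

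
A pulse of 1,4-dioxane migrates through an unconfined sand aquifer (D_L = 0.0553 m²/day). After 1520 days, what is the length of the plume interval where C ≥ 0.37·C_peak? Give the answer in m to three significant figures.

The plume is Gaussian with σ = √(2Dt) = √(2 × 0.0553 × 1520) = 12.97 m.
C/C_peak = exp(−Δx²/(2σ²)) = 0.37 ⇒ Δx = σ·√(−2 ln 0.37) = 12.97 × 1.410 = 18.29 m.
Width = 2Δx = 36.6 m.

36.6 m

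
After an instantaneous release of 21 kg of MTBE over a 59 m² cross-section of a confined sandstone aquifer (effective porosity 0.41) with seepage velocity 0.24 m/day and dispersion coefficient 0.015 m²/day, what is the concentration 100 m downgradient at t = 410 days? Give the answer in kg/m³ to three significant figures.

For an instantaneous plane source, C(x,t) = M/(n_e·A·√(4πDt)) · exp(−(x−vt)²/(4Dt)), with n_e·A the pore (flow) area.
Plume center vt = 0.24 × 410 = 98.4 m, so the well at 100 m is 1.6 m downgradient of the peak.
√(4πDt) = 8.791 m, giving peak height M/(n_e·A·√(4πDt)) = 21/(0.41 × 59 × 8.791) = 0.09875 kg/m³.
(x−vt)²/(4Dt) = (1.6)²/(4 × 0.015 × 410) = 0.1041; exp(−0.1041) = 0.9011.
C = 0.09875 × 0.9011 = 0.0890 kg/m³.

0.0890 kg/m³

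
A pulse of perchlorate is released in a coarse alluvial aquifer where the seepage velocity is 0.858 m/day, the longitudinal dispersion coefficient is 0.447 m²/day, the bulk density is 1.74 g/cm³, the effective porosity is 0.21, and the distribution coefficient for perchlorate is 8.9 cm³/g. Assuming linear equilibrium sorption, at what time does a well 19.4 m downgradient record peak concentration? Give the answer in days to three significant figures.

1650 days

Retardation factor R = 1 + ρ_b·K_d/n = 1 + 1.74 × 8.9/0.21 = 74.74.
Sorption retards both mechanisms: v_R = v/R = 0.01148 m/day, D_R = D/R = 0.005981 m²/day.
Peak time from v_R²t² + 2D_R t − x² = 0: t = (√(D_R² + v_R²x²) − D_R)/v_R².
√(D_R² + v_R²x²) = √(0.005981² + 0.01148² × 19.4²) = 0.2228; v_R² = 0.0001318.
t = (0.2228 − 0.005981)/0.0001318 = 1650 days.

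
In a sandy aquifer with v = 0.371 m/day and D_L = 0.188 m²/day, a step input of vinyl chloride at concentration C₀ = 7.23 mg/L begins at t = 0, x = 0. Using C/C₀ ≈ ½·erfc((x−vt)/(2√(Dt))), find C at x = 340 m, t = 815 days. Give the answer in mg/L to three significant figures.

For a continuous step input, C/C₀ ≈ ½·erfc((x−vt)/(2√(Dt))).
vt = 0.371 × 815 = 302.365 m and 2√(Dt) = 2√(0.188 × 815) = 24.76 m.
Argument (x−vt)/(2√(Dt)) = (340 − 302.365)/24.76 = 1.520; ½·erfc(1.520) = 0.01579.
C = 7.23 × 0.01579 = 0.114 mg/L.

0.114 mg/L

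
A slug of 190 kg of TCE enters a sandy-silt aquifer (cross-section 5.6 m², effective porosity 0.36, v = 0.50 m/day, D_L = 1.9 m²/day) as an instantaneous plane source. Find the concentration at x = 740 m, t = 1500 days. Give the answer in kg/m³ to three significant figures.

0.494 kg/m³

For an instantaneous plane source, C(x,t) = M/(n_e·A·√(4πDt)) · exp(−(x−vt)²/(4Dt)), with n_e·A the pore (flow) area.
Plume center vt = 0.50 × 1500 = 750 m, so the well at 740 m is 10 m upgradient of the peak.
√(4πDt) = 189.2 m, giving peak height M/(n_e·A·√(4πDt)) = 190/(0.36 × 5.6 × 189.2) = 0.4981 kg/m³.
(x−vt)²/(4Dt) = (-10)²/(4 × 1.9 × 1500) = 0.008772; exp(−0.008772) = 0.9913.
C = 0.4981 × 0.9913 = 0.494 kg/m³.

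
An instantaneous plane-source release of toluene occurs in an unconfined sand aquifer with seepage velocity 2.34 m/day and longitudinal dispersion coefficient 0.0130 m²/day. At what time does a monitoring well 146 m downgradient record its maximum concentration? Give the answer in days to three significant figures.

For the 1D instantaneous-source solution, setting ∂C/∂t = 0 at fixed x gives v²t² + 2Dt − x² = 0, so t = (√(D² + v²x²) − D)/v².
√(D² + v²x²) = √(0.0130² + 2.34² × 146²) = 341.6; v² = 5.4756.
t = (341.6 − 0.0130)/5.4756 = 62.4 days (vs. the pure-advection estimate x/v = 62.4 d).

62.4 days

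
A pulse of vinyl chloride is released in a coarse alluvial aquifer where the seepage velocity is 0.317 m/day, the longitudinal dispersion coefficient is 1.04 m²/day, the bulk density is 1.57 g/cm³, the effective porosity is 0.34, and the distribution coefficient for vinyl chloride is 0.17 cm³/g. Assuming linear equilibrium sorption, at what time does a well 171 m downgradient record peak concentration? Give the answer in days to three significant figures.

945 days

Retardation factor R = 1 + ρ_b·K_d/n = 1 + 1.57 × 0.17/0.34 = 1.785.
Sorption retards both mechanisms: v_R = v/R = 0.1776 m/day, D_R = D/R = 0.5826 m²/day.
Peak time from v_R²t² + 2D_R t − x² = 0: t = (√(D_R² + v_R²x²) − D_R)/v_R².
√(D_R² + v_R²x²) = √(0.5826² + 0.1776² × 171²) = 30.38; v_R² = 0.03154.
t = (30.38 − 0.5826)/0.03154 = 945 days.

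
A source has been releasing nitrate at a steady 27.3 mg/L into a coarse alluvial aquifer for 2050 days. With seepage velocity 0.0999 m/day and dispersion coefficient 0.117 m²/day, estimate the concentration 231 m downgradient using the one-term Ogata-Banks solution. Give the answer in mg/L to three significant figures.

3.16 mg/L

For a continuous step input, C/C₀ ≈ ½·erfc((x−vt)/(2√(Dt))).
vt = 0.0999 × 2050 = 204.795 m and 2√(Dt) = 2√(0.117 × 2050) = 30.97 m.
Argument (x−vt)/(2√(Dt)) = (231 − 204.795)/30.97 = 0.8461; ½·erfc(0.8461) = 0.1157.
C = 27.3 × 0.1157 = 3.16 mg/L.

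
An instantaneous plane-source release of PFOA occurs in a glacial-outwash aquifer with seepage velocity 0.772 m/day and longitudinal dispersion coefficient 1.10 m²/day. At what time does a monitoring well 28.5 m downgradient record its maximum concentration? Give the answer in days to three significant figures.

For the 1D instantaneous-source solution, setting ∂C/∂t = 0 at fixed x gives v²t² + 2Dt − x² = 0, so t = (√(D² + v²x²) − D)/v².
√(D² + v²x²) = √(1.10² + 0.772² × 28.5²) = 22.03; v² = 0.595984.
t = (22.03 − 1.10)/0.595984 = 35.1 days (vs. the pure-advection estimate x/v = 36.9 d).

35.1 days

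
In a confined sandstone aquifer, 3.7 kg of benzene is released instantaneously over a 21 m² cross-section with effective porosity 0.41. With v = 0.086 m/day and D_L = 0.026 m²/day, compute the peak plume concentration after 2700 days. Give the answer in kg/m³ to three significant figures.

0.0145 kg/m³

The peak of an instantaneous 1D plume sits at x = vt; there the Gaussian factor is 1 and C_max = M/(n_e·A·√(4πDt)), where n_e·A is the pore area the mass is dissolved in.
√(4πDt) = √(4π × 0.026 × 2700) = 29.70 m, so C_max = 3.7/(0.41 × 21 × 29.70) = 0.0145 kg/m³.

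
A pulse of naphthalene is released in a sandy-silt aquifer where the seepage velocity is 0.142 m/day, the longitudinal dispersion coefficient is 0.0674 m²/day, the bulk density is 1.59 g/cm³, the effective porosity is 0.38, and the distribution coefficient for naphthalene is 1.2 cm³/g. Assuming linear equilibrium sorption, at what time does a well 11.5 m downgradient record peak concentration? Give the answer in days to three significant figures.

Retardation factor R = 1 + ρ_b·K_d/n = 1 + 1.59 × 1.2/0.38 = 6.021.
Sorption retards both mechanisms: v_R = v/R = 0.02358 m/day, D_R = D/R = 0.01119 m²/day.
Peak time from v_R²t² + 2D_R t − x² = 0: t = (√(D_R² + v_R²x²) − D_R)/v_R².
√(D_R² + v_R²x²) = √(0.01119² + 0.02358² × 11.5²) = 0.2714; v_R² = 0.0005560.
t = (0.2714 − 0.01119)/0.0005560 = 468 days.

468 days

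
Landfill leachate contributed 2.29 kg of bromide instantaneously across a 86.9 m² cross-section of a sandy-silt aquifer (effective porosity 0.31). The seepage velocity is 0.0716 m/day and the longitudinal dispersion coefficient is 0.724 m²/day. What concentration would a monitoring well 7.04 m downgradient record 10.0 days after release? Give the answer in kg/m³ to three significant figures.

For an instantaneous plane source, C(x,t) = M/(n_e·A·√(4πDt)) · exp(−(x−vt)²/(4Dt)), with n_e·A the pore (flow) area.
Plume center vt = 0.0716 × 10.0 = 0.716 m, so the well at 7.04 m is 6.324 m downgradient of the peak.
√(4πDt) = 9.538 m, giving peak height M/(n_e·A·√(4πDt)) = 2.29/(0.31 × 86.9 × 9.538) = 0.008912 kg/m³.
(x−vt)²/(4Dt) = (6.324)²/(4 × 0.724 × 10.0) = 1.381; exp(−1.381) = 0.2513.
C = 0.008912 × 0.2513 = 0.00224 kg/m³.

0.00224 kg/m³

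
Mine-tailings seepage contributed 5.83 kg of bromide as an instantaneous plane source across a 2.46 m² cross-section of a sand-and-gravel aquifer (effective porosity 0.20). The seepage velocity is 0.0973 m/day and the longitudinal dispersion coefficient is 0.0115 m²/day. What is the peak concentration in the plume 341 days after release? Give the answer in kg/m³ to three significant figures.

The peak of an instantaneous 1D plume sits at x = vt; there the Gaussian factor is 1 and C_max = M/(n_e·A·√(4πDt)), where n_e·A is the pore area the mass is dissolved in.
√(4πDt) = √(4π × 0.0115 × 341) = 7.020 m, so C_max = 5.83/(0.20 × 2.46 × 7.020) = 1.69 kg/m³.

1.69 kg/m³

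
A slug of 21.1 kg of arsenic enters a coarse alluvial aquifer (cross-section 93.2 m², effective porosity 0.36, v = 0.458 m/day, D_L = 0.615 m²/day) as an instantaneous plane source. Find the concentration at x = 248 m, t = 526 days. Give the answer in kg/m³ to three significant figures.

For an instantaneous plane source, C(x,t) = M/(n_e·A·√(4πDt)) · exp(−(x−vt)²/(4Dt)), with n_e·A the pore (flow) area.
Plume center vt = 0.458 × 526 = 240.908 m, so the well at 248 m is 7.092 m downgradient of the peak.
√(4πDt) = 63.76 m, giving peak height M/(n_e·A·√(4πDt)) = 21.1/(0.36 × 93.2 × 63.76) = 0.009863 kg/m³.
(x−vt)²/(4Dt) = (7.092)²/(4 × 0.615 × 526) = 0.03887; exp(−0.03887) = 0.9619.
C = 0.009863 × 0.9619 = 0.00949 kg/m³.

0.00949 kg/m³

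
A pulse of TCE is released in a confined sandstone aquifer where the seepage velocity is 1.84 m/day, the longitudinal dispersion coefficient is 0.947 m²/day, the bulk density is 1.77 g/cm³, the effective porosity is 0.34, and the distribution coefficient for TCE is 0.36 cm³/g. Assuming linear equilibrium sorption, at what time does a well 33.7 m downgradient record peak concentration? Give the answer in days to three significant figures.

Retardation factor R = 1 + ρ_b·K_d/n = 1 + 1.77 × 0.36/0.34 = 2.874.
Sorption retards both mechanisms: v_R = v/R = 0.6402 m/day, D_R = D/R = 0.3295 m²/day.
Peak time from v_R²t² + 2D_R t − x² = 0: t = (√(D_R² + v_R²x²) − D_R)/v_R².
√(D_R² + v_R²x²) = √(0.3295² + 0.6402² × 33.7²) = 21.58; v_R² = 0.4099.
t = (21.58 − 0.3295)/0.4099 = 51.8 days.

51.8 days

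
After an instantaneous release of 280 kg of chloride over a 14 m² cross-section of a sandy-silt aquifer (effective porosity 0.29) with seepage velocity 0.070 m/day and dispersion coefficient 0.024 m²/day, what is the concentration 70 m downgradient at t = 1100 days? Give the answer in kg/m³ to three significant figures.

For an instantaneous plane source, C(x,t) = M/(n_e·A·√(4πDt)) · exp(−(x−vt)²/(4Dt)), with n_e·A the pore (flow) area.
Plume center vt = 0.070 × 1100 = 77 m, so the well at 70 m is 7 m upgradient of the peak.
√(4πDt) = 18.21 m, giving peak height M/(n_e·A·√(4πDt)) = 280/(0.29 × 14 × 18.21) = 3.787 kg/m³.
(x−vt)²/(4Dt) = (-7)²/(4 × 0.024 × 1100) = 0.4640; exp(−0.4640) = 0.6288.
C = 3.787 × 0.6288 = 2.38 kg/m³.

2.38 kg/m³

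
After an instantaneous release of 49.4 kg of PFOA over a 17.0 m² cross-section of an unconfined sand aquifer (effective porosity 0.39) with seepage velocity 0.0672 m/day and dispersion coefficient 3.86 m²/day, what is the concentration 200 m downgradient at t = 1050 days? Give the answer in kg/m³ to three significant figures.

0.0117 kg/m³

For an instantaneous plane source, C(x,t) = M/(n_e·A·√(4πDt)) · exp(−(x−vt)²/(4Dt)), with n_e·A the pore (flow) area.
Plume center vt = 0.0672 × 1050 = 70.56 m, so the well at 200 m is 129.44 m downgradient of the peak.
√(4πDt) = 225.7 m, giving peak height M/(n_e·A·√(4πDt)) = 49.4/(0.39 × 17.0 × 225.7) = 0.03301 kg/m³.
(x−vt)²/(4Dt) = (129.44)²/(4 × 3.86 × 1050) = 1.033; exp(−1.033) = 0.3559.
C = 0.03301 × 0.3559 = 0.0117 kg/m³.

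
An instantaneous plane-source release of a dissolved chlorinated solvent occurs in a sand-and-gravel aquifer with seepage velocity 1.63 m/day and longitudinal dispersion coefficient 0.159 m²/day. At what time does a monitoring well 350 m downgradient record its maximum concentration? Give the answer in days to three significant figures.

215 days

For the 1D instantaneous-source solution, setting ∂C/∂t = 0 at fixed x gives v²t² + 2Dt − x² = 0, so t = (√(D² + v²x²) − D)/v².
√(D² + v²x²) = √(0.159² + 1.63² × 350²) = 570.5; v² = 2.6569.
t = (570.5 − 0.159)/2.6569 = 215 days (vs. the pure-advection estimate x/v = 215 d).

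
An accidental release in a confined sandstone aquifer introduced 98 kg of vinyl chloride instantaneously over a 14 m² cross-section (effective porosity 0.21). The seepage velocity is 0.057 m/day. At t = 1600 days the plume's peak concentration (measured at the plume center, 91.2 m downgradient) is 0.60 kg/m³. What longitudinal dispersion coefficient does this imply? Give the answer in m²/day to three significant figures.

At the plume center C_max = M/(n_e·A·√(4πDt)), so D = M²/(4πt·(n_e·A·C_max)²).
n_e·A·C_max = 0.21 × 14 × 0.60 = 1.764 kg/m.
D = 98²/(4π × 1600 × 1.764²) = 0.154 m²/day.

0.154 m²/day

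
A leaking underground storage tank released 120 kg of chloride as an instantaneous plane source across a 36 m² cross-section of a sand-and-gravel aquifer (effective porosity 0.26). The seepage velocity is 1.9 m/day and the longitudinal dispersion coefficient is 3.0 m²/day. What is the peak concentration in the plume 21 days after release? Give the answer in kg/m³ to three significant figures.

The peak of an instantaneous 1D plume sits at x = vt; there the Gaussian factor is 1 and C_max = M/(n_e·A·√(4πDt)), where n_e·A is the pore area the mass is dissolved in.
√(4πDt) = √(4π × 3.0 × 21) = 28.14 m, so C_max = 120/(0.26 × 36 × 28.14) = 0.456 kg/m³.

0.456 kg/m³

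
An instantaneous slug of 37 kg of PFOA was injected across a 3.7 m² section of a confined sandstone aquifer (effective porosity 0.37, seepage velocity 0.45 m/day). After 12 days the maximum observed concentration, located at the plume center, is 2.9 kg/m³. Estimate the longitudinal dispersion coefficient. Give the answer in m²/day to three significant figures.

0.576 m²/day

At the plume center C_max = M/(n_e·A·√(4πDt)), so D = M²/(4πt·(n_e·A·C_max)²).
n_e·A·C_max = 0.37 × 3.7 × 2.9 = 3.970 kg/m.
D = 37²/(4π × 12 × 3.970²) = 0.576 m²/day.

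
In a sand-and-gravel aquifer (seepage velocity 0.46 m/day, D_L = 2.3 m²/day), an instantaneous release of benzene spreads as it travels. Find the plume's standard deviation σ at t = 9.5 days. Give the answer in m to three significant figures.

6.61 m

Dispersive spreading gives a Gaussian with σ² = 2Dt; advection only shifts the center.
σ = √(2 × 2.3 × 9.5) = 6.61 m.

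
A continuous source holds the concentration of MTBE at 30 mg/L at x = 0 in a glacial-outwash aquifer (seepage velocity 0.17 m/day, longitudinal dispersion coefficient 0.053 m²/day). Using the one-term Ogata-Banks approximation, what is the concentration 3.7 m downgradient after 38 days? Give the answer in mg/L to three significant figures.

27.5 mg/L

For a continuous step input, C/C₀ ≈ ½·erfc((x−vt)/(2√(Dt))).
vt = 0.17 × 38 = 6.46 m and 2√(Dt) = 2√(0.053 × 38) = 2.838 m.
Argument (x−vt)/(2√(Dt)) = (3.7 − 6.46)/2.838 = -0.9725; ½·erfc(-0.9725) = 0.9155.
C = 30 × 0.9155 = 27.5 mg/L.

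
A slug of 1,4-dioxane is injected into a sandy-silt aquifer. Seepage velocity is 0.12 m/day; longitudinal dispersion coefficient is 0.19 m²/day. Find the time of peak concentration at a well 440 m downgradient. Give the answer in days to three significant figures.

For the 1D instantaneous-source solution, setting ∂C/∂t = 0 at fixed x gives v²t² + 2Dt − x² = 0, so t = (√(D² + v²x²) − D)/v².
√(D² + v²x²) = √(0.19² + 0.12² × 440²) = 52.80; v² = 0.0144.
t = (52.80 − 0.19)/0.0144 = 3650 days (vs. the pure-advection estimate x/v = 3670 d).

3650 days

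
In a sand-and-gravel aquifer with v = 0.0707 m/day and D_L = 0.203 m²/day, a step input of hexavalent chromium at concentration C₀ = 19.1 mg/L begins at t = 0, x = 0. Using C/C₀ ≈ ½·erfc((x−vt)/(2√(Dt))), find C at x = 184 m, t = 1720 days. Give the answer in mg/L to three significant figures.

0.174 mg/L

For a continuous step input, C/C₀ ≈ ½·erfc((x−vt)/(2√(Dt))).
vt = 0.0707 × 1720 = 121.604 m and 2√(Dt) = 2√(0.203 × 1720) = 37.37 m.
Argument (x−vt)/(2√(Dt)) = (184 − 121.604)/37.37 = 1.670; ½·erfc(1.670) = 0.009095.
C = 19.1 × 0.009095 = 0.174 mg/L.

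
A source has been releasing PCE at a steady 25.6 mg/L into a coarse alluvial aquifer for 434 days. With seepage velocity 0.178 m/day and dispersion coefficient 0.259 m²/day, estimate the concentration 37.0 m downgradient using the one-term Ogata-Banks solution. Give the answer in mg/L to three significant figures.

25.5 mg/L

For a continuous step input, C/C₀ ≈ ½·erfc((x−vt)/(2√(Dt))).
vt = 0.178 × 434 = 77.252 m and 2√(Dt) = 2√(0.259 × 434) = 21.20 m.
Argument (x−vt)/(2√(Dt)) = (37.0 − 77.252)/21.20 = -1.899; ½·erfc(-1.899) = 0.9964.
C = 25.6 × 0.9964 = 25.5 mg/L.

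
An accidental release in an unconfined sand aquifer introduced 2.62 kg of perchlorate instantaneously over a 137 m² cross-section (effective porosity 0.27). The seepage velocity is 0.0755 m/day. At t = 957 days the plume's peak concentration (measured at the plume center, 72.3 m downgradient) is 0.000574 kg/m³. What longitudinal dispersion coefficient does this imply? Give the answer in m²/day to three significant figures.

1.27 m²/day

At the plume center C_max = M/(n_e·A·√(4πDt)), so D = M²/(4πt·(n_e·A·C_max)²).
n_e·A·C_max = 0.27 × 137 × 0.000574 = 0.02123 kg/m.
D = 2.62²/(4π × 957 × 0.02123²) = 1.27 m²/day.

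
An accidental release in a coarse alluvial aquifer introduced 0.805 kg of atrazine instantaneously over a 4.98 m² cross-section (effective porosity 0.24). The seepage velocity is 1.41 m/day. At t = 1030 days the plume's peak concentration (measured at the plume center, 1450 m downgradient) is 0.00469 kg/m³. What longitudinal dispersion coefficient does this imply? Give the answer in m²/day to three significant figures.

At the plume center C_max = M/(n_e·A·√(4πDt)), so D = M²/(4πt·(n_e·A·C_max)²).
n_e·A·C_max = 0.24 × 4.98 × 0.00469 = 0.005605 kg/m.
D = 0.805²/(4π × 1030 × 0.005605²) = 1.59 m²/day.

1.59 m²/day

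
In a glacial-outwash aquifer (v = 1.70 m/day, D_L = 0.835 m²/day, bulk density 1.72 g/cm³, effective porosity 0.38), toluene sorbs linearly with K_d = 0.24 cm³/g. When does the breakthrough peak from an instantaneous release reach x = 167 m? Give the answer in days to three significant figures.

Retardation factor R = 1 + ρ_b·K_d/n = 1 + 1.72 × 0.24/0.38 = 2.086.
Sorption retards both mechanisms: v_R = v/R = 0.8150 m/day, D_R = D/R = 0.4003 m²/day.
Peak time from v_R²t² + 2D_R t − x² = 0: t = (√(D_R² + v_R²x²) − D_R)/v_R².
√(D_R² + v_R²x²) = √(0.4003² + 0.8150² × 167²) = 136.1; v_R² = 0.6642.
t = (136.1 − 0.4003)/0.6642 = 204 days.

204 days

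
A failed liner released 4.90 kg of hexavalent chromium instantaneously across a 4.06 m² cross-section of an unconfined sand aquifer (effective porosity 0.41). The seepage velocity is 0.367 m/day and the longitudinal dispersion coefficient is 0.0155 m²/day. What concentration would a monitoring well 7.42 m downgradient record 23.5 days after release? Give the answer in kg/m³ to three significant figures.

0.508 kg/m³

For an instantaneous plane source, C(x,t) = M/(n_e·A·√(4πDt)) · exp(−(x−vt)²/(4Dt)), with n_e·A the pore (flow) area.
Plume center vt = 0.367 × 23.5 = 8.6245 m, so the well at 7.42 m is 1.2045 m upgradient of the peak.
√(4πDt) = 2.139 m, giving peak height M/(n_e·A·√(4πDt)) = 4.90/(0.41 × 4.06 × 2.139) = 1.376 kg/m³.
(x−vt)²/(4Dt) = (-1.2045)²/(4 × 0.0155 × 23.5) = 0.9958; exp(−0.9958) = 0.3694.
C = 1.376 × 0.3694 = 0.508 kg/m³.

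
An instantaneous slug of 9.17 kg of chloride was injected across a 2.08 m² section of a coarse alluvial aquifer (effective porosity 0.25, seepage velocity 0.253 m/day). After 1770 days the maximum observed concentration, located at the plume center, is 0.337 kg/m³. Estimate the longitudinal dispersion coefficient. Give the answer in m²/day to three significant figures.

At the plume center C_max = M/(n_e·A·√(4πDt)), so D = M²/(4πt·(n_e·A·C_max)²).
n_e·A·C_max = 0.25 × 2.08 × 0.337 = 0.1752 kg/m.
D = 9.17²/(4π × 1770 × 0.1752²) = 0.123 m²/day.

0.123 m²/day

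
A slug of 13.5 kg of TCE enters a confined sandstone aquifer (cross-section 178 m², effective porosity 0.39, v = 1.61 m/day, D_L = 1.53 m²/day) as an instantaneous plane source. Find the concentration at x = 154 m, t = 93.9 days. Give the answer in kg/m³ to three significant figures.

0.00451 kg/m³

For an instantaneous plane source, C(x,t) = M/(n_e·A·√(4πDt)) · exp(−(x−vt)²/(4Dt)), with n_e·A the pore (flow) area.
Plume center vt = 1.61 × 93.9 = 151.179 m, so the well at 154 m is 2.821 m downgradient of the peak.
√(4πDt) = 42.49 m, giving peak height M/(n_e·A·√(4πDt)) = 13.5/(0.39 × 178 × 42.49) = 0.004577 kg/m³.
(x−vt)²/(4Dt) = (2.821)²/(4 × 1.53 × 93.9) = 0.01385; exp(−0.01385) = 0.9862.
C = 0.004577 × 0.9862 = 0.00451 kg/m³.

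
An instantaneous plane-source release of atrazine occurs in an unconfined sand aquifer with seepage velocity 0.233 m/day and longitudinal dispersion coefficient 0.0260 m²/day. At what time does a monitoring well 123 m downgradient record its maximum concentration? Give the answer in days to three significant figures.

For the 1D instantaneous-source solution, setting ∂C/∂t = 0 at fixed x gives v²t² + 2Dt − x² = 0, so t = (√(D² + v²x²) − D)/v².
√(D² + v²x²) = √(0.0260² + 0.233² × 123²) = 28.66; v² = 0.054289.
t = (28.66 − 0.0260)/0.054289 = 527 days (vs. the pure-advection estimate x/v = 528 d).

527 days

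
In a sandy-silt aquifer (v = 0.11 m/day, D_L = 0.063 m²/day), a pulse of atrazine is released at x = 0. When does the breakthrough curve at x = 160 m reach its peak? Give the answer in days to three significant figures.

1450 days

For the 1D instantaneous-source solution, setting ∂C/∂t = 0 at fixed x gives v²t² + 2Dt − x² = 0, so t = (√(D² + v²x²) − D)/v².
√(D² + v²x²) = √(0.063² + 0.11² × 160²) = 17.60; v² = 0.0121.
t = (17.60 − 0.063)/0.0121 = 1450 days (vs. the pure-advection estimate x/v = 1450 d).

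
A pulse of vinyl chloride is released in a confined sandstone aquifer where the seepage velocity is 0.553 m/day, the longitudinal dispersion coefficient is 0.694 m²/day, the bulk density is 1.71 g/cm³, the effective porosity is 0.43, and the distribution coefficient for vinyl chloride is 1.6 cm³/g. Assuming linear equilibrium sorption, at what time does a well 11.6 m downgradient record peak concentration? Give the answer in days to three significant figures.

Retardation factor R = 1 + ρ_b·K_d/n = 1 + 1.71 × 1.6/0.43 = 7.363.
Sorption retards both mechanisms: v_R = v/R = 0.07511 m/day, D_R = D/R = 0.09426 m²/day.
Peak time from v_R²t² + 2D_R t − x² = 0: t = (√(D_R² + v_R²x²) − D_R)/v_R².
√(D_R² + v_R²x²) = √(0.09426² + 0.07511² × 11.6²) = 0.8764; v_R² = 0.005642.
t = (0.8764 − 0.09426)/0.005642 = 139 days.

139 days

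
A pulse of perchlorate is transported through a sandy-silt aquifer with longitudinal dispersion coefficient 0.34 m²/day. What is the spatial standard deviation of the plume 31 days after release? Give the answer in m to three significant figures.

4.59 m

Dispersive spreading gives a Gaussian with σ² = 2Dt; advection only shifts the center.
σ = √(2 × 0.34 × 31) = 4.59 m.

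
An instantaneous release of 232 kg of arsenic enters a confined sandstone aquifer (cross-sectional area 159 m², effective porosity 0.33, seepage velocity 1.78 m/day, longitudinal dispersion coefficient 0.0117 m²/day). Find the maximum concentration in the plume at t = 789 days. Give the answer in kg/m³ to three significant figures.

The peak of an instantaneous 1D plume sits at x = vt; there the Gaussian factor is 1 and C_max = M/(n_e·A·√(4πDt)), where n_e·A is the pore area the mass is dissolved in.
√(4πDt) = √(4π × 0.0117 × 789) = 10.77 m, so C_max = 232/(0.33 × 159 × 10.77) = 0.411 kg/m³.

0.411 kg/m³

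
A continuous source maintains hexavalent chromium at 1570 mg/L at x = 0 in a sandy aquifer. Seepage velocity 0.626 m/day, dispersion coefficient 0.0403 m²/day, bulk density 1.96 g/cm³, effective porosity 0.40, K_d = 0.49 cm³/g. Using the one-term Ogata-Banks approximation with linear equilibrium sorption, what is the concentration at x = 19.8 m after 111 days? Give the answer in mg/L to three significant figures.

Retardation factor R = 1 + ρ_b·K_d/n = 1 + 1.96 × 0.49/0.40 = 3.401.
Sorption retards both mechanisms: v_R = v/R = 0.1841 m/day, D_R = D/R = 0.01185 m²/day.
v_R·t = 0.1841 × 111 = 20.4351 m; 2√(D_R t) = 2.294 m; argument = (19.8 − 20.4351)/2.294 = -0.2769.
C = C₀ × ½·erfc(-0.2769) = 1570 × 0.6523 = 1020 mg/L.

1020 mg/L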